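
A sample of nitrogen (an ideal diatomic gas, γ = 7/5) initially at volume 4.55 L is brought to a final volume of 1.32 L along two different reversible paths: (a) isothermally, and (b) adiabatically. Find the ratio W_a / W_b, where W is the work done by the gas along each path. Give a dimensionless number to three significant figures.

Path (a) isothermal: W = P₁V₁ ln(V₂/V₁) → W_a/(P₁V₁) = -1.237.
Path (b) adiabatic: W = P₁V₁(1 − (V₁/V₂)^(γ−1))/(γ−1) → W_b/(P₁V₁) = -1.601.
W_a / W_b = -1.237 / -1.601 = 0.7728.

W_a / W_b ≈ 0.773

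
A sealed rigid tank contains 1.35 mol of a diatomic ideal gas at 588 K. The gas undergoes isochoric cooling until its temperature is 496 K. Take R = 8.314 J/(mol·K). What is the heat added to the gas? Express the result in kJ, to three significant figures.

Constant volume ⇒ W = 0, so Q = ΔU = nCᵥΔT with Cᵥ = 5R/2 = 20.79 J/(mol·K).
ΔU = (1.35)(20.79)(496 − 588) = -2581 J.

Q ≈ -2.58 kJ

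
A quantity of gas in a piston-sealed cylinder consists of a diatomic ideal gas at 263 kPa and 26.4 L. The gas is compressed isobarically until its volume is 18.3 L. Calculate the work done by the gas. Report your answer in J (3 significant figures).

W ≈ -2130 J

Isobaric: W = P ΔV.
W = (263 kPa)(18.3 − 26.4 L) = (263)(-8.1) = -2130 J.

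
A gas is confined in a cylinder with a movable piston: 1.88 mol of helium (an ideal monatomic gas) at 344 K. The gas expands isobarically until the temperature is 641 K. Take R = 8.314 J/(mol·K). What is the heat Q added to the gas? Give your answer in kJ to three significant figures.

Isobaric: W = nRΔT = (1.88)(8.314)(297) = 4642 J.
ΔU = nCᵥΔT with Cᵥ = 3R/2: ΔU = (1.88)(12.47)(297) = 6963 J.
Q = ΔU + W = 6963 + 4642 = 11606 J.

Q ≈ 11.6 kJ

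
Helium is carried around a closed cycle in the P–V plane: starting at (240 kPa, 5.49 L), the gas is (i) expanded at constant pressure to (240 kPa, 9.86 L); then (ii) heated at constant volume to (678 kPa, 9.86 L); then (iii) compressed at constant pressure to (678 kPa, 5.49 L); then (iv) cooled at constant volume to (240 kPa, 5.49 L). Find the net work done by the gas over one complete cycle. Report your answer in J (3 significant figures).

Constant-volume legs do no work.
W(i) = (240)(9.86 − 5.49) = 1049 J; W(iii) = (678)(5.49 − 9.86) = -2963 J.
W_net = 1049 − 2963 = -1914 J (the counter-clockwise enclosed area).

W_net ≈ -1910 J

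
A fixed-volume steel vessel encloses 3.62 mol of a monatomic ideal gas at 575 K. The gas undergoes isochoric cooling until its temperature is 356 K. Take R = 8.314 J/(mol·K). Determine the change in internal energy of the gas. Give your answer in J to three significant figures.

ΔU ≈ -9890 J

Constant volume ⇒ W = 0, so Q = ΔU = nCᵥΔT with Cᵥ = 3R/2 = 12.47 J/(mol·K).
ΔU = (3.62)(12.47)(356 − 575) = -9887 J.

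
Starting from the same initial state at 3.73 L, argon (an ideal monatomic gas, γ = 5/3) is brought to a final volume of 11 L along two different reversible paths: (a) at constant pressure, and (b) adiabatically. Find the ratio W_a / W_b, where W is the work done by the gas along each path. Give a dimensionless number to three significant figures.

Path (a) isobaric: W = P₁(V₂ − V₁) → W_a/(P₁V₁) = 1.949.
Path (b) adiabatic: W = P₁V₁(1 − (V₁/V₂)^(γ−1))/(γ−1) → W_b/(P₁V₁) = 0.7706.
W_a / W_b = 1.949 / 0.7706 = 2.529.

W_a / W_b ≈ 2.53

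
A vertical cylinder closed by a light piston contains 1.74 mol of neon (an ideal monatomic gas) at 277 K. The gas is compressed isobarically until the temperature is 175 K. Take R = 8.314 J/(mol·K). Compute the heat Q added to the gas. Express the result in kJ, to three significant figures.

Isobaric: W = nRΔT = (1.74)(8.314)(-102) = -1476 J.
ΔU = nCᵥΔT with Cᵥ = 3R/2: ΔU = (1.74)(12.47)(-102) = -2213 J.
Q = ΔU + W = -2213 − 1476 = -3689 J.

Q ≈ -3.69 kJ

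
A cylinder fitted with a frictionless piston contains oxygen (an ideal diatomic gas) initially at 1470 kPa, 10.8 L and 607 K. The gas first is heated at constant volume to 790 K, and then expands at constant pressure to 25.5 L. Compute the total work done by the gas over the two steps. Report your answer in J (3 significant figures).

Step 1 (isochoric): W = 0 (constant volume).
After step 1: P = 1913 kPa (V unchanged).
Step 2 (isobaric): W = PΔV = (1913 kPa)(25.5 − 10.8 L) = 28124 J.
W_total = 0 + 28124 = 28124 J.

W_total ≈ 28100 J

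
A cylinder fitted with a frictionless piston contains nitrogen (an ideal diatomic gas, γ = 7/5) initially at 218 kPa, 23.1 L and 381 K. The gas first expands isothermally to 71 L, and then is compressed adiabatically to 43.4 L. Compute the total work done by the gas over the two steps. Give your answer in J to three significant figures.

W_total ≈ 2910 J

Step 1 (isothermal): W = P₁V₁ ln(V₂/V₁) = (5036) ln(71/23.1) = 5654 J.
After step 1: P = 70.93 kPa, V = 71 L, T = 381 K.
Step 2 (adiabatic): W = (P₁V₁ − P₂V₂)/(γ−1) = (5036 − 6132)/0.4 = -2740 J.
W_total = 5654 − 2740 = 2915 J.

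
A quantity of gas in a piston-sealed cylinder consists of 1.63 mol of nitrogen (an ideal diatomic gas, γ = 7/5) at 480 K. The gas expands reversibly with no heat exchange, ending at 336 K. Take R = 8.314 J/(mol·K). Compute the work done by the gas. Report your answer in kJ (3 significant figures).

W ≈ 4.88 kJ

Adiabatic ⇒ Q = 0, so W_by = −ΔU = nCᵥ(T₁ − T₂).
Cᵥ = 5R/2 = 20.79 J/(mol·K).
W = (1.63)(20.79)(480 − 336) = 4879 J.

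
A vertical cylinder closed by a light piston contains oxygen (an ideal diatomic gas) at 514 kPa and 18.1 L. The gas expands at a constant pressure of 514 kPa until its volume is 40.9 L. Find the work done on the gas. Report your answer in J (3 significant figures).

Isobaric: W = P ΔV.
W = (514 kPa)(40.9 − 18.1 L) = (514)(22.8) = 11719 J.
Work on gas = −W_by = -11719 J.

W ≈ -11700 J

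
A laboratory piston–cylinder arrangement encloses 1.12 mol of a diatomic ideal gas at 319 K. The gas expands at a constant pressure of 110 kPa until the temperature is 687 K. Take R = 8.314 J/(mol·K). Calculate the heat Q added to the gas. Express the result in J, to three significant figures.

Isobaric: W = nRΔT = (1.12)(8.314)(368) = 3427 J.
ΔU = nCᵥΔT with Cᵥ = 5R/2: ΔU = (1.12)(20.79)(368) = 8567 J.
Q = ΔU + W = 8567 + 3427 = 11993 J.

Q ≈ 12000 J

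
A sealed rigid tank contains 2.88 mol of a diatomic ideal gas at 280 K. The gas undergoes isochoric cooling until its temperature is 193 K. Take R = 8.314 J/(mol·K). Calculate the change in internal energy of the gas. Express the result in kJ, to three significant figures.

ΔU ≈ -5.21 kJ

Constant volume ⇒ W = 0, so Q = ΔU = nCᵥΔT with Cᵥ = 5R/2 = 20.79 J/(mol·K).
ΔU = (2.88)(20.79)(193 − 280) = -5208 J.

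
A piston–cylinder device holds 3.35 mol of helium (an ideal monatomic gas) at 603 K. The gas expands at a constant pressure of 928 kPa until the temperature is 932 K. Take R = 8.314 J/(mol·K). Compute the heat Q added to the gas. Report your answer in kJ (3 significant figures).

Isobaric: W = nRΔT = (3.35)(8.314)(329) = 9163 J.
ΔU = nCᵥΔT with Cᵥ = 3R/2: ΔU = (3.35)(12.47)(329) = 13745 J.
Q = ΔU + W = 13745 + 9163 = 22908 J.

Q ≈ 22.9 kJ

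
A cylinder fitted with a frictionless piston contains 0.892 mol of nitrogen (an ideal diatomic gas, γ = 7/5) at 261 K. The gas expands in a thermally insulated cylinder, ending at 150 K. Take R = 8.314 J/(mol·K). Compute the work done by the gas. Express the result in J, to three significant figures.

Adiabatic ⇒ Q = 0, so W_by = −ΔU = nCᵥ(T₁ − T₂).
Cᵥ = 5R/2 = 20.79 J/(mol·K).
W = (0.892)(20.79)(261 − 150) = 2058 J.

W ≈ 2060 J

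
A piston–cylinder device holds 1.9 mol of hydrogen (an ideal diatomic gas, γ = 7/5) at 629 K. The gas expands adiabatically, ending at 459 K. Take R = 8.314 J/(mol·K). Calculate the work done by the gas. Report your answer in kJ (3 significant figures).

Adiabatic ⇒ Q = 0, so W_by = −ΔU = nCᵥ(T₁ − T₂).
Cᵥ = 5R/2 = 20.79 J/(mol·K).
W = (1.9)(20.79)(629 − 459) = 6714 J.

W ≈ 6.71 kJ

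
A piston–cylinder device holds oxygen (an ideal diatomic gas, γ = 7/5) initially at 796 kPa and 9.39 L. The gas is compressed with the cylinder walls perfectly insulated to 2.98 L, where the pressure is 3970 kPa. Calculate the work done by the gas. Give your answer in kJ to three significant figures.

W ≈ -10.9 kJ

Adiabatic: W = (P₁V₁ − P₂V₂)/(γ − 1) with γ = 7/5.
P₁V₁ = 7474 J, P₂V₂ = 11831 J.
W = (7474 − 11831) / 0.4 = -10890 J.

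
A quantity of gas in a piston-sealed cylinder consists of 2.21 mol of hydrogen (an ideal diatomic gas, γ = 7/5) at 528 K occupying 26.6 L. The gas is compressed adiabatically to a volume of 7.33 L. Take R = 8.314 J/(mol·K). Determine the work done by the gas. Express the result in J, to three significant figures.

W ≈ -16400 J

Adiabatic: TV^(γ−1) = const with γ = 7/5.
T₂ = T₁ (V₁/V₂)^(γ−1) = 528 × (26.6/7.33)^0.4 = 528 × 1.675 = 884.2 K.
W_by = nCᵥ(T₁ − T₂) = (2.21)(20.79)(528 − 884.2) = -16361 J.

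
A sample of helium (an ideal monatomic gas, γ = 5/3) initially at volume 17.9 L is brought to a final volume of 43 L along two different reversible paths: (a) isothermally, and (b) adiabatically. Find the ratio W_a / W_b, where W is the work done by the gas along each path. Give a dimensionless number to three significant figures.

W_a / W_b ≈ 1.32

Path (a) isothermal: W = P₁V₁ ln(V₂/V₁) → W_a/(P₁V₁) = 0.8764.
Path (b) adiabatic: W = P₁V₁(1 − (V₁/V₂)^(γ−1))/(γ−1) → W_b/(P₁V₁) = 0.6637.
W_a / W_b = 0.8764 / 0.6637 = 1.32.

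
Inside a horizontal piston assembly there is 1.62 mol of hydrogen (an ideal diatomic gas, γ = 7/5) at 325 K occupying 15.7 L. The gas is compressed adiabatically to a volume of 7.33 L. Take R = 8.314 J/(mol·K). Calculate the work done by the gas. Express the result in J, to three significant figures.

Adiabatic: TV^(γ−1) = const with γ = 7/5.
T₂ = T₁ (V₁/V₂)^(γ−1) = 325 × (15.7/7.33)^0.4 = 325 × 1.356 = 440.8 K.
W_by = nCᵥ(T₁ − T₂) = (1.62)(20.79)(325 − 440.8) = -3898 J.

W ≈ -3900 J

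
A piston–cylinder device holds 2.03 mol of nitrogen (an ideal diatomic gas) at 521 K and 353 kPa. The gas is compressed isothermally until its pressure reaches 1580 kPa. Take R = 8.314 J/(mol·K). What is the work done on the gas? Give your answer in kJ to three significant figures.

W ≈ 13.2 kJ

Isothermal process: W = nRT ln(V₂/V₁) = nRT ln(P₁/P₂).
W = (2.03)(8.314)(521) × ln(353/1580)
  = 8793 × ln(0.2234) = 8793 × -1.499
W_by_gas = -13178 J; work on gas = −W_by = 13178 J.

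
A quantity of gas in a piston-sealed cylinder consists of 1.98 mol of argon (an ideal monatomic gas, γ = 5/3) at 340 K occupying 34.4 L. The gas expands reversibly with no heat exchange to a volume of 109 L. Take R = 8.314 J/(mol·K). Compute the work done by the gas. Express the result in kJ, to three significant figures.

Adiabatic: TV^(γ−1) = const with γ = 5/3.
T₂ = T₁ (V₁/V₂)^(γ−1) = 340 × (34.4/109)^0.667 = 340 × 0.4635 = 157.6 K.
W_by = nCᵥ(T₁ − T₂) = (1.98)(12.47)(340 − 157.6) = 4504 J.

W ≈ 4.50 kJ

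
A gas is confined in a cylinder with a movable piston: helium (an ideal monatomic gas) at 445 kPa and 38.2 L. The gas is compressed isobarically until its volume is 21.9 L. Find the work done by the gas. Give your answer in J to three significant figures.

W ≈ -7250 J

Isobaric: W = P ΔV.
W = (445 kPa)(21.9 − 38.2 L) = (445)(-16.3) = -7254 J.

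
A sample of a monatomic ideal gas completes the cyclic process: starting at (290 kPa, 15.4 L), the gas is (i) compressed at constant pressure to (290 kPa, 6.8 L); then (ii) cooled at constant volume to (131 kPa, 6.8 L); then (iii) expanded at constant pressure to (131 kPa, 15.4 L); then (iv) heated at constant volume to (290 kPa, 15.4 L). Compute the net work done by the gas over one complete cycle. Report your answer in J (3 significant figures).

Constant-volume legs do no work.
W(i) = (290)(6.8 − 15.4) = -2494 J; W(iii) = (131)(15.4 − 6.8) = 1127 J.
W_net = -2494 + 1127 = -1367 J (the counter-clockwise enclosed area).

W_net ≈ -1370 J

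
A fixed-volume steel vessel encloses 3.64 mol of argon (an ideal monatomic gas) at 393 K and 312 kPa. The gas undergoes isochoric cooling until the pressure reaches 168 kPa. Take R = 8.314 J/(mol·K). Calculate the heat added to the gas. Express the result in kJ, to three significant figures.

Constant volume ⇒ W = 0, so Q = ΔU = nCᵥΔT with Cᵥ = 3R/2 = 12.47 J/(mol·K).
At constant V, T₂/T₁ = P₂/P₁ ⇒ ΔT = T₁(P₂/P₁ − 1) = 393·(168/312 − 1) = -181.4 K.
ΔU = (3.64)(12.47)(-181.4) = -8234 J.

Q ≈ -8.23 kJ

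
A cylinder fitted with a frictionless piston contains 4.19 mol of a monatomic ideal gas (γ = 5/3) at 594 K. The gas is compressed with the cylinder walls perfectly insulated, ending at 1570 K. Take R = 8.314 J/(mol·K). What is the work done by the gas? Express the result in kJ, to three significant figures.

Adiabatic ⇒ Q = 0, so W_by = −ΔU = nCᵥ(T₁ − T₂).
Cᵥ = 3R/2 = 12.47 J/(mol·K).
W = (4.19)(12.47)(594 − 1570) = -50999 J.

W ≈ -51.0 kJ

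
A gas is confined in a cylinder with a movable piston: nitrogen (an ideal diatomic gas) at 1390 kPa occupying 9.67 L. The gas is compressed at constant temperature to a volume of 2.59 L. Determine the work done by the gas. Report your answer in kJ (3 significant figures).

W ≈ -17.7 kJ

Isothermal: W = nRT ln(V₂/V₁) = P₁V₁ ln(V₂/V₁).
P₁V₁ = (1390 kPa)(9.67 L) = 13441 J.
W = 13441 × ln(2.59/9.67) = 13441 × -1.317
W_by_gas = -17707 J.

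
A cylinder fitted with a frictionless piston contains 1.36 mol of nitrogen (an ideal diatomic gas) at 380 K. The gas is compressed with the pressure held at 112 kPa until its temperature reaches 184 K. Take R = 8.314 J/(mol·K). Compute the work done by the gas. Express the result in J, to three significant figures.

W ≈ -2220 J

Isobaric: W = P ΔV = nR ΔT.
W = (1.36)(8.314)(184 − 380) = -2216 J.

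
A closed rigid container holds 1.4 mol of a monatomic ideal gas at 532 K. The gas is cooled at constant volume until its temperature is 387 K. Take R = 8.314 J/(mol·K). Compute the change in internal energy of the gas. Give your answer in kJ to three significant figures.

Constant volume ⇒ W = 0, so Q = ΔU = nCᵥΔT with Cᵥ = 3R/2 = 12.47 J/(mol·K).
ΔU = (1.4)(12.47)(387 − 532) = -2532 J.

ΔU ≈ -2.53 kJ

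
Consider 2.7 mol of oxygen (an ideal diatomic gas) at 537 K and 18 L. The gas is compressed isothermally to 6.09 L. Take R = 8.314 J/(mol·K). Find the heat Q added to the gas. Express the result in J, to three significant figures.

Isothermal ⇒ ΔU = 0, so Q = W = nRT ln(V₂/V₁).
Q = (2.7)(8.314)(537) ln(6.09/18) = 12054 × -1.084 = -13064 J.

Q ≈ -13100 J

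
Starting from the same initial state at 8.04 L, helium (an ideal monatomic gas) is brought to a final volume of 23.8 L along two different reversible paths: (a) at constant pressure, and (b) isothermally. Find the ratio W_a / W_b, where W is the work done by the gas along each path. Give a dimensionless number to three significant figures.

W_a / W_b ≈ 1.81

Path (a) isobaric: W = P₁(V₂ − V₁) → W_a/(P₁V₁) = 1.96.
Path (b) isothermal: W = P₁V₁ ln(V₂/V₁) → W_b/(P₁V₁) = 1.085.
W_a / W_b = 1.96 / 1.085 = 1.806.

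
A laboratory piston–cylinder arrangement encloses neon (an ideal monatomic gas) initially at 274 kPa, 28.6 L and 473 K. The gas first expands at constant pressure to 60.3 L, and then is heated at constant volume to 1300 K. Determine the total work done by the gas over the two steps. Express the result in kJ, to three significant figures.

W_total ≈ 8.69 kJ

Step 1 (isobaric): W = PΔV = (274 kPa)(60.3 − 28.6 L) = 8686 J.
Step 2 (isochoric): W = 0 (constant volume).
W_total = 8686 + 0 = 8686 J.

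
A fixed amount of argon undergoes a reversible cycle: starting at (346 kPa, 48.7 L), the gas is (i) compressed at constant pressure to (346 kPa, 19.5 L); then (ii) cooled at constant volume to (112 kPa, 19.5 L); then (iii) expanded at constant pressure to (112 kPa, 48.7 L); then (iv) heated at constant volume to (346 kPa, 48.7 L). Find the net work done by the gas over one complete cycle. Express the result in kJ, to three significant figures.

Constant-volume legs do no work.
W(i) = (346)(19.5 − 48.7) = -10103 J; W(iii) = (112)(48.7 − 19.5) = 3270 J.
W_net = -10103 + 3270 = -6833 J (the counter-clockwise enclosed area).

W_net ≈ -6.83 kJ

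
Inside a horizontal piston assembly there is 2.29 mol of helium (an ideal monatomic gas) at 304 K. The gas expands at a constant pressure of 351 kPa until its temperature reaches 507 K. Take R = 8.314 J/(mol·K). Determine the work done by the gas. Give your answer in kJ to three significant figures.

W ≈ 3.86 kJ

Isobaric: W = P ΔV = nR ΔT.
W = (2.29)(8.314)(507 − 304) = 3865 J.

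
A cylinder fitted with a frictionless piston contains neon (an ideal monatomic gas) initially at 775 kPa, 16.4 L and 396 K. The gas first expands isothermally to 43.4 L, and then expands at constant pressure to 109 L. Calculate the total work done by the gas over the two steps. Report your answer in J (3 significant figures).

W_total ≈ 31600 J

Step 1 (isothermal): W = P₁V₁ ln(V₂/V₁) = (12710) ln(43.4/16.4) = 12369 J.
After step 1: P = 292.9 kPa, V = 43.4 L, T = 396 K.
Step 2 (isobaric): W = PΔV = (292.9 kPa)(109 − 43.4 L) = 19211 J.
W_total = 12369 + 19211 = 31581 J.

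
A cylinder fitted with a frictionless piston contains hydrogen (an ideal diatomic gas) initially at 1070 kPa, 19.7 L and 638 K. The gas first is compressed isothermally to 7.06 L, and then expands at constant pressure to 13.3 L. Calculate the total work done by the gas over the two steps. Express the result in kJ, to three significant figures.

Step 1 (isothermal): W = P₁V₁ ln(V₂/V₁) = (21079) ln(7.06/19.7) = -21631 J.
After step 1: P = 2986 kPa, V = 7.06 L, T = 638 K.
Step 2 (isobaric): W = PΔV = (2986 kPa)(13.3 − 7.06 L) = 18631 J.
W_total = -21631 + 18631 = -3000 J.

W_total ≈ -3.00 kJ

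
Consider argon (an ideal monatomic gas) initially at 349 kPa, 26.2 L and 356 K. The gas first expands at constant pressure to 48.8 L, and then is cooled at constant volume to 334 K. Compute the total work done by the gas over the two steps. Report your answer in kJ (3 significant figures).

Step 1 (isobaric): W = PΔV = (349 kPa)(48.8 − 26.2 L) = 7887 J.
Step 2 (isochoric): W = 0 (constant volume).
W_total = 7887 + 0 = 7887 J.

W_total ≈ 7.89 kJ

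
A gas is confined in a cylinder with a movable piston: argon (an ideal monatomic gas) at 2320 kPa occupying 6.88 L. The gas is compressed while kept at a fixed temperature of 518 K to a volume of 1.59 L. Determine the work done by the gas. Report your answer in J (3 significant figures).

Isothermal: W = nRT ln(V₂/V₁) = P₁V₁ ln(V₂/V₁).
P₁V₁ = (2320 kPa)(6.88 L) = 15962 J.
W = 15962 × ln(1.59/6.88) = 15962 × -1.465
W_by_gas = -23382 J.

W ≈ -23400 J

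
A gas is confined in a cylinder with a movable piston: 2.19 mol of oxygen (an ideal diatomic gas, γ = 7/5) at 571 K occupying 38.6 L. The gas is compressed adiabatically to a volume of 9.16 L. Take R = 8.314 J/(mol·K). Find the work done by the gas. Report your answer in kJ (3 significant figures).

Adiabatic: TV^(γ−1) = const with γ = 7/5.
T₂ = T₁ (V₁/V₂)^(γ−1) = 571 × (38.6/9.16)^0.4 = 571 × 1.778 = 1015 K.
W_by = nCᵥ(T₁ − T₂) = (2.19)(20.79)(571 − 1015) = -20215 J.

W ≈ -20.2 kJ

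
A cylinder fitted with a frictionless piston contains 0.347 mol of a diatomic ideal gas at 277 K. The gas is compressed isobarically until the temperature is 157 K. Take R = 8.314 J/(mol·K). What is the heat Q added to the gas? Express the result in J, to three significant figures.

Isobaric: W = nRΔT = (0.347)(8.314)(-120) = -346.2 J.
ΔU = nCᵥΔT with Cᵥ = 5R/2: ΔU = (0.347)(20.79)(-120) = -865.5 J.
Q = ΔU + W = -865.5 − 346.2 = -1212 J.

Q ≈ -1210 J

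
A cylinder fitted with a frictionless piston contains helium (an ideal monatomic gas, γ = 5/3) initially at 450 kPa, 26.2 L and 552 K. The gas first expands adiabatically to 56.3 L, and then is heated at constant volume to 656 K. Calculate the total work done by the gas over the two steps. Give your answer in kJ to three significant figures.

W_total ≈ 7.06 kJ

Step 1 (adiabatic): W = (P₁V₁ − P₂V₂)/(γ−1) = (11790 − 7080)/0.667 = 7065 J.
Step 2 (isochoric): W = 0 (constant volume).
W_total = 7065 + 0 = 7065 J.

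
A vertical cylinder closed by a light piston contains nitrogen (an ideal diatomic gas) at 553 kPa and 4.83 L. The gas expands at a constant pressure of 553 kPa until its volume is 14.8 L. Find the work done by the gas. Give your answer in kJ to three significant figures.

Isobaric: W = P ΔV.
W = (553 kPa)(14.8 − 4.83 L) = (553)(9.97) = 5513 J.

W ≈ 5.51 kJ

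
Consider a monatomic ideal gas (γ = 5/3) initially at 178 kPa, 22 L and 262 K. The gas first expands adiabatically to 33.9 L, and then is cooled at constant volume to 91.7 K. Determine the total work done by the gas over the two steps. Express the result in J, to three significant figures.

Step 1 (adiabatic): W = (P₁V₁ − P₂V₂)/(γ−1) = (3916 − 2935)/0.667 = 1471 J.
Step 2 (isochoric): W = 0 (constant volume).
W_total = 1471 + 0 = 1471 J.

W_total ≈ 1470 J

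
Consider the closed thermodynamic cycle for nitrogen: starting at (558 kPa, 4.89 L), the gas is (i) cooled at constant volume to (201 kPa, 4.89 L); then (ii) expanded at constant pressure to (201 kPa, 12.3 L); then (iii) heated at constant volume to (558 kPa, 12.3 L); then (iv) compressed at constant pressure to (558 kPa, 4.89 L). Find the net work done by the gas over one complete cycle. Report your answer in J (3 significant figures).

Constant-volume legs do no work.
W(ii) = (201)(12.3 − 4.89) = 1489 J; W(iv) = (558)(4.89 − 12.3) = -4135 J.
W_net = 1489 − 4135 = -2645 J (the counter-clockwise enclosed area).

W_net ≈ -2650 J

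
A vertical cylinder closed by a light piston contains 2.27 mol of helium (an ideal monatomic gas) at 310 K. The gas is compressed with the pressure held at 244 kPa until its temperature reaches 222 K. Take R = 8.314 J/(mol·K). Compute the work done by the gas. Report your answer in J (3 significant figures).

W ≈ -1660 J

Isobaric: W = P ΔV = nR ΔT.
W = (2.27)(8.314)(222 − 310) = -1661 J.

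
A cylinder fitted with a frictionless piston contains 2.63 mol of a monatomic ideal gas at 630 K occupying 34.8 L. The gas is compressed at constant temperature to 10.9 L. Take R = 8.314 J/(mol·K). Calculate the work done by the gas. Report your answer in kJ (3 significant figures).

Isothermal: W = nRT ln(V₂/V₁).
W = (2.63)(8.314)(630) × ln(10.9/34.8)
  = 13775 × -1.161
W_by_gas = -15991 J.

W ≈ -16.0 kJ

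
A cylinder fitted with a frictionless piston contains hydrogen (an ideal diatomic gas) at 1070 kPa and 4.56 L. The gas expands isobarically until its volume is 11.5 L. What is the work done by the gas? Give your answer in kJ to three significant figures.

Isobaric: W = P ΔV.
W = (1070 kPa)(11.5 − 4.56 L) = (1070)(6.94) = 7426 J.

W ≈ 7.43 kJ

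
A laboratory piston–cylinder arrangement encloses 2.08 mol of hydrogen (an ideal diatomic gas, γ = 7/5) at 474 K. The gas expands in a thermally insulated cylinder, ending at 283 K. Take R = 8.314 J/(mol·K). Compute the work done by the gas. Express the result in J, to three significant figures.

Adiabatic ⇒ Q = 0, so W_by = −ΔU = nCᵥ(T₁ − T₂).
Cᵥ = 5R/2 = 20.79 J/(mol·K).
W = (2.08)(20.79)(474 − 283) = 8257 J.

W ≈ 8260 J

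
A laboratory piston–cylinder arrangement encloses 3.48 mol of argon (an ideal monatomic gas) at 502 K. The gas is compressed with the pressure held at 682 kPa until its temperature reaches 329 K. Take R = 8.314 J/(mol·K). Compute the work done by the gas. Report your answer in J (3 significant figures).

Isobaric: W = P ΔV = nR ΔT.
W = (3.48)(8.314)(329 − 502) = -5005 J.

W ≈ -5010 J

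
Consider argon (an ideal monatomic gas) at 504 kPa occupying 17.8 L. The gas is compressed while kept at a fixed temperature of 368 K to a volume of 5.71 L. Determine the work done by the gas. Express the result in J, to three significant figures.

W ≈ -10200 J

Isothermal: W = nRT ln(V₂/V₁) = P₁V₁ ln(V₂/V₁).
P₁V₁ = (504 kPa)(17.8 L) = 8971 J.
W = 8971 × ln(5.71/17.8) = 8971 × -1.137
W_by_gas = -10200 J.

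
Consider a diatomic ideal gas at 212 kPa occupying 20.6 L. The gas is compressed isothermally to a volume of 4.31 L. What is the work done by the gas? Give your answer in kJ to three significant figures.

Isothermal: W = nRT ln(V₂/V₁) = P₁V₁ ln(V₂/V₁).
P₁V₁ = (212 kPa)(20.6 L) = 4367 J.
W = 4367 × ln(4.31/20.6) = 4367 × -1.564
W_by_gas = -6832 J.

W ≈ -6.83 kJ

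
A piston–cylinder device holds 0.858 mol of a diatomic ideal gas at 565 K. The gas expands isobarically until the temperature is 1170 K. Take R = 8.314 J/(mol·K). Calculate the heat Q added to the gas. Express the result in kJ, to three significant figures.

Q ≈ 15.1 kJ

Isobaric: W = nRΔT = (0.858)(8.314)(605) = 4316 J.
ΔU = nCᵥΔT with Cᵥ = 5R/2: ΔU = (0.858)(20.79)(605) = 10789 J.
Q = ΔU + W = 10789 + 4316 = 15105 J.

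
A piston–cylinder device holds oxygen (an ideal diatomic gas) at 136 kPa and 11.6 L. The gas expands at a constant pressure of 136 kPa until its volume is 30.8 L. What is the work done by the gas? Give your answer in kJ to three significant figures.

W ≈ 2.61 kJ

Isobaric: W = P ΔV.
W = (136 kPa)(30.8 − 11.6 L) = (136)(19.2) = 2611 J.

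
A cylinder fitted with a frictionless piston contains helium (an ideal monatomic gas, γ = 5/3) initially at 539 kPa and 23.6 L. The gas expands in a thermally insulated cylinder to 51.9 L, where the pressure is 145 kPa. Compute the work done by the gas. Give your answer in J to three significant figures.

W ≈ 7790 J

Adiabatic: W = (P₁V₁ − P₂V₂)/(γ − 1) with γ = 5/3.
P₁V₁ = 12720 J, P₂V₂ = 7526 J.
W = (12720 − 7526) / 0.6667 = 7792 J.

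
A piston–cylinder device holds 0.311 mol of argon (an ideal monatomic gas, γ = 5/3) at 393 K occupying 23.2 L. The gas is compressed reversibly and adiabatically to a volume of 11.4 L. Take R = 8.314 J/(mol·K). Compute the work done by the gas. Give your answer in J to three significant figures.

Adiabatic: TV^(γ−1) = const with γ = 5/3.
T₂ = T₁ (V₁/V₂)^(γ−1) = 393 × (23.2/11.4)^0.667 = 393 × 1.606 = 631.1 K.
W_by = nCᵥ(T₁ − T₂) = (0.311)(12.47)(393 − 631.1) = -923.6 J.

W ≈ -924 J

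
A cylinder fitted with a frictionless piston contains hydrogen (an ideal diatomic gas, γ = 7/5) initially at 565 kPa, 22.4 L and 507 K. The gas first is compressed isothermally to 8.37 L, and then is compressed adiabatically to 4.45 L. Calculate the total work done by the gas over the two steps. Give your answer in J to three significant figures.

W_total ≈ -21600 J

Step 1 (isothermal): W = P₁V₁ ln(V₂/V₁) = (12656) ln(8.37/22.4) = -12459 J.
After step 1: P = 1512 kPa, V = 8.37 L, T = 507 K.
Step 2 (adiabatic): W = (P₁V₁ − P₂V₂)/(γ−1) = (12656 − 16295)/0.4 = -9096 J.
W_total = -12459 − 9096 = -21555 J.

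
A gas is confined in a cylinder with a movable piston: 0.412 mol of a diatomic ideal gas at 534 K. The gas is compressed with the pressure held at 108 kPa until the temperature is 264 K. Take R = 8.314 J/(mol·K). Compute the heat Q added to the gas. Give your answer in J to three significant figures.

Q ≈ -3240 J

Isobaric: W = nRΔT = (0.412)(8.314)(-270) = -924.8 J.
ΔU = nCᵥΔT with Cᵥ = 5R/2: ΔU = (0.412)(20.79)(-270) = -2312 J.
Q = ΔU + W = -2312 − 924.8 = -3237 J.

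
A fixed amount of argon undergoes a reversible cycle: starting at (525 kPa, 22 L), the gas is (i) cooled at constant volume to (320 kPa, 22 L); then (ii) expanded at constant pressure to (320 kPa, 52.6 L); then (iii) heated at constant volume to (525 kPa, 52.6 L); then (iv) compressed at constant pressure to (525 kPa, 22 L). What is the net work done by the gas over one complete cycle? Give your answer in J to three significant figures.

W_net ≈ -6270 J

Constant-volume legs do no work.
W(ii) = (320)(52.6 − 22) = 9792 J; W(iv) = (525)(22 − 52.6) = -16065 J.
W_net = 9792 − 16065 = -6273 J (the counter-clockwise enclosed area).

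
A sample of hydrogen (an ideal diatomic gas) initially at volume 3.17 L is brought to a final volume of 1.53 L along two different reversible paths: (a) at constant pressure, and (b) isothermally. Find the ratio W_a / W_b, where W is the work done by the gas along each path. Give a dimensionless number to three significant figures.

W_a / W_b ≈ 0.710

Path (a) isobaric: W = P₁(V₂ − V₁) → W_a/(P₁V₁) = -0.5174.
Path (b) isothermal: W = P₁V₁ ln(V₂/V₁) → W_b/(P₁V₁) = -0.7285.
W_a / W_b = -0.5174 / -0.7285 = 0.7102.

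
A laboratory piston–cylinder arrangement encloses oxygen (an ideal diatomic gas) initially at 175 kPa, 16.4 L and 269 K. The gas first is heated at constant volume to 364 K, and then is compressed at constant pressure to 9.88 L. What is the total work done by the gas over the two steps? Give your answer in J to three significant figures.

W_total ≈ -1540 J

Step 1 (isochoric): W = 0 (constant volume).
After step 1: P = 236.8 kPa (V unchanged).
Step 2 (isobaric): W = PΔV = (236.8 kPa)(9.88 − 16.4 L) = -1544 J.
W_total = 0 − 1544 = -1544 J.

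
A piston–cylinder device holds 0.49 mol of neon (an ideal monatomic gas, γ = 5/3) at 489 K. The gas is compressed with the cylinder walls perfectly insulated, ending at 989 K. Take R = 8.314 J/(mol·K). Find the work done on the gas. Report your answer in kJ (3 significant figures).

W ≈ 3.06 kJ

Adiabatic ⇒ Q = 0, so W_by = −ΔU = nCᵥ(T₁ − T₂).
Cᵥ = 3R/2 = 12.47 J/(mol·K).
W = (0.49)(12.47)(489 − 989) = -3055 J.
Work on gas = −W_by = 3055 J.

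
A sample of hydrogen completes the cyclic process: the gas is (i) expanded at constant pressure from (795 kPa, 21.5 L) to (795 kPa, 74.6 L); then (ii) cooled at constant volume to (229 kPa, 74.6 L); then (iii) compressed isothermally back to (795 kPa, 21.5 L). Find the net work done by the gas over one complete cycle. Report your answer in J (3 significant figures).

Leg (i): W = PΔV = (795)(74.6 − 21.5) = 42214 J.
Leg (ii): W = 0.
Leg (iii): W = PᵢVᵢ ln(V_f/Vᵢ) = (17083) ln(21.5/74.6) = -21253 J.
W_net = 42214 − 21253 = 20961 J.

W_net ≈ 21000 J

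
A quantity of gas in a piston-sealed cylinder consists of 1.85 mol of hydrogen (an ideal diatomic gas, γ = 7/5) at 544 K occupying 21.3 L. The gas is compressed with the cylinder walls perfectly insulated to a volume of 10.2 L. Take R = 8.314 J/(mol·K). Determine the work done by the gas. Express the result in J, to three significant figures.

W ≈ -7160 J

Adiabatic: TV^(γ−1) = const with γ = 7/5.
T₂ = T₁ (V₁/V₂)^(γ−1) = 544 × (21.3/10.2)^0.4 = 544 × 1.342 = 730.3 K.
W_by = nCᵥ(T₁ − T₂) = (1.85)(20.79)(544 − 730.3) = -7164 J.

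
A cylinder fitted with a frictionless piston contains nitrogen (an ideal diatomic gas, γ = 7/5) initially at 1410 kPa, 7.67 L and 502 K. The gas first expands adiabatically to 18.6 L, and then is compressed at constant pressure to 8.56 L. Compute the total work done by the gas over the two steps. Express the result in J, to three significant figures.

W_total ≈ 3970 J

Step 1 (adiabatic): W = (P₁V₁ − P₂V₂)/(γ−1) = (10815 − 7588)/0.4 = 8067 J.
After step 1: P = 408 kPa, V = 18.6 L, T = 352.2 K.
Step 2 (isobaric): W = PΔV = (408 kPa)(8.56 − 18.6 L) = -4096 J.
W_total = 8067 − 4096 = 3971 J.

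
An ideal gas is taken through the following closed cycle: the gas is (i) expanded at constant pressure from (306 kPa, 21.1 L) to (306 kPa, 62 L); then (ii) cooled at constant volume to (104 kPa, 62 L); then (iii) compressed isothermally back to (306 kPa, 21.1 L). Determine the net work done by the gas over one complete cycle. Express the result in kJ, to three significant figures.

W_net ≈ 5.57 kJ

Leg (i): W = PΔV = (306)(62 − 21.1) = 12515 J.
Leg (ii): W = 0.
Leg (iii): W = PᵢVᵢ ln(V_f/Vᵢ) = (6448) ln(21.1/62) = -6950 J.
W_net = 12515 − 6950 = 5565 J.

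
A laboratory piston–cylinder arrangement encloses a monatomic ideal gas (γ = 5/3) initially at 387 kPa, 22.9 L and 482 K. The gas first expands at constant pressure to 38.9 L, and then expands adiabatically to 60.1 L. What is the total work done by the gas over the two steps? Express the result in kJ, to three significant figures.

Step 1 (isobaric): W = PΔV = (387 kPa)(38.9 − 22.9 L) = 6192 J.
After step 1: P = 387 kPa, V = 38.9 L, T = 818.8 K.
Step 2 (adiabatic): W = (P₁V₁ − P₂V₂)/(γ−1) = (15054 − 11264)/0.667 = 5685 J.
W_total = 6192 + 5685 = 11877 J.

W_total ≈ 11.9 kJ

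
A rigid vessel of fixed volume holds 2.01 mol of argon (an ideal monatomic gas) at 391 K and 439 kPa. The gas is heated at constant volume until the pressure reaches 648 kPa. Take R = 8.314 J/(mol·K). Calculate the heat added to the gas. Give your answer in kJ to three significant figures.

Constant volume ⇒ W = 0, so Q = ΔU = nCᵥΔT with Cᵥ = 3R/2 = 12.47 J/(mol·K).
At constant V, T₂/T₁ = P₂/P₁ ⇒ ΔT = T₁(P₂/P₁ − 1) = 391·(648/439 − 1) = 186.1 K.
ΔU = (2.01)(12.47)(186.1) = 4666 J.

Q ≈ 4.67 kJ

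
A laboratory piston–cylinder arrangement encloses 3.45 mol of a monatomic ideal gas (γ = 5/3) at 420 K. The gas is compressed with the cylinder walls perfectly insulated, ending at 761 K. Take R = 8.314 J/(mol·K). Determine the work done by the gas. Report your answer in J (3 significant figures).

Adiabatic ⇒ Q = 0, so W_by = −ΔU = nCᵥ(T₁ − T₂).
Cᵥ = 3R/2 = 12.47 J/(mol·K).
W = (3.45)(12.47)(420 − 761) = -14672 J.

W ≈ -14700 J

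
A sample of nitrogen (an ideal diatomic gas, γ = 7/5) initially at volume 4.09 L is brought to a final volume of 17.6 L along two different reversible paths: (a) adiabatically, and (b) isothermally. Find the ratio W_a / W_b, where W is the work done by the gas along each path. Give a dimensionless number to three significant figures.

Path (a) adiabatic: W = P₁V₁(1 − (V₁/V₂)^(γ−1))/(γ−1) → W_a/(P₁V₁) = 1.105.
Path (b) isothermal: W = P₁V₁ ln(V₂/V₁) → W_b/(P₁V₁) = 1.459.
W_a / W_b = 1.105 / 1.459 = 0.7575.

W_a / W_b ≈ 0.758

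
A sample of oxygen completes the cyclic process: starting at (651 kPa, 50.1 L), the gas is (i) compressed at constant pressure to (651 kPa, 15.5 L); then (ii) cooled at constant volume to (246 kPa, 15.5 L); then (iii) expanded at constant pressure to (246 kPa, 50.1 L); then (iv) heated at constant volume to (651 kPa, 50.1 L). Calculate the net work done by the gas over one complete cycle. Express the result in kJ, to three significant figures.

W_net ≈ -14.0 kJ

Constant-volume legs do no work.
W(i) = (651)(15.5 − 50.1) = -22525 J; W(iii) = (246)(50.1 − 15.5) = 8512 J.
W_net = -22525 + 8512 = -14013 J (the counter-clockwise enclosed area).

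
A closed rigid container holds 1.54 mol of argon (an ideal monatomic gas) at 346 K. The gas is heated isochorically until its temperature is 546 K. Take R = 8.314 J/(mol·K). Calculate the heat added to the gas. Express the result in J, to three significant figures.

Constant volume ⇒ W = 0, so Q = ΔU = nCᵥΔT with Cᵥ = 3R/2 = 12.47 J/(mol·K).
ΔU = (1.54)(12.47)(546 − 346) = 3841 J.

Q ≈ 3840 J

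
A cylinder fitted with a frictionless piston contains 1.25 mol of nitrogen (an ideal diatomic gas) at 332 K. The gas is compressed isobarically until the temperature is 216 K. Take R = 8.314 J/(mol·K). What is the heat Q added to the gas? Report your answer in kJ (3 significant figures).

Q ≈ -4.22 kJ

Isobaric: W = nRΔT = (1.25)(8.314)(-116) = -1206 J.
ΔU = nCᵥΔT with Cᵥ = 5R/2: ΔU = (1.25)(20.79)(-116) = -3014 J.
Q = ΔU + W = -3014 − 1206 = -4219 J.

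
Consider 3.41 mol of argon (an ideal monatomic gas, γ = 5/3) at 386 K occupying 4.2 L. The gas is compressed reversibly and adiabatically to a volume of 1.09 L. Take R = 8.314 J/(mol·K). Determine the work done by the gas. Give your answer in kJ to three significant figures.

Adiabatic: TV^(γ−1) = const with γ = 5/3.
T₂ = T₁ (V₁/V₂)^(γ−1) = 386 × (4.2/1.09)^0.667 = 386 × 2.458 = 948.7 K.
W_by = nCᵥ(T₁ − T₂) = (3.41)(12.47)(386 − 948.7) = -23930 J.

W ≈ -23.9 kJ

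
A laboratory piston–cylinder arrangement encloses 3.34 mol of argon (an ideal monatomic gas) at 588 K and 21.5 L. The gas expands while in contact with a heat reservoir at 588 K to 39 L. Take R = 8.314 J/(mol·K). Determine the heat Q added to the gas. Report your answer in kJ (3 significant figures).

Isothermal ⇒ ΔU = 0, so Q = W = nRT ln(V₂/V₁).
Q = (3.34)(8.314)(588) ln(39/21.5) = 16328 × 0.5955 = 9723 J.

Q ≈ 9.72 kJ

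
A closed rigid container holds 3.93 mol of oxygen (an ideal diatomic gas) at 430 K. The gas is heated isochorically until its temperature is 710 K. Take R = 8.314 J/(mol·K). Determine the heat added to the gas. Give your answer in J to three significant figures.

Constant volume ⇒ W = 0, so Q = ΔU = nCᵥΔT with Cᵥ = 5R/2 = 20.79 J/(mol·K).
ΔU = (3.93)(20.79)(710 − 430) = 22872 J.

Q ≈ 22900 J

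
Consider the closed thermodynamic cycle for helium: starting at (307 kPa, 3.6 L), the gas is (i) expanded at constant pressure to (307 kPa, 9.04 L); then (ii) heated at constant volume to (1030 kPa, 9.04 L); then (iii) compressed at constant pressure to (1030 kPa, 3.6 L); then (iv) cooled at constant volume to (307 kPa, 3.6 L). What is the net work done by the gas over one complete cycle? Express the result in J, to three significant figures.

W_net ≈ -3930 J

Constant-volume legs do no work.
W(i) = (307)(9.04 − 3.6) = 1670 J; W(iii) = (1030)(3.6 − 9.04) = -5603 J.
W_net = 1670 − 5603 = -3933 J (the counter-clockwise enclosed area).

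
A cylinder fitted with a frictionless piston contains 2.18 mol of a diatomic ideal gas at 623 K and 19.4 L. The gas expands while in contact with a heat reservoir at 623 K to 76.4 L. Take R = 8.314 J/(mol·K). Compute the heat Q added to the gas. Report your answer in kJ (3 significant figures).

Q ≈ 15.5 kJ

Isothermal ⇒ ΔU = 0, so Q = W = nRT ln(V₂/V₁).
Q = (2.18)(8.314)(623) ln(76.4/19.4) = 11292 × 1.371 = 15477 J.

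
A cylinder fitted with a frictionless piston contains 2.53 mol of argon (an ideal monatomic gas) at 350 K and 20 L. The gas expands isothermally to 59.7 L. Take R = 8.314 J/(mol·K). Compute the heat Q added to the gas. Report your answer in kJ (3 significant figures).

Q ≈ 8.05 kJ

Isothermal ⇒ ΔU = 0, so Q = W = nRT ln(V₂/V₁).
Q = (2.53)(8.314)(350) ln(59.7/20) = 7362 × 1.094 = 8051 J.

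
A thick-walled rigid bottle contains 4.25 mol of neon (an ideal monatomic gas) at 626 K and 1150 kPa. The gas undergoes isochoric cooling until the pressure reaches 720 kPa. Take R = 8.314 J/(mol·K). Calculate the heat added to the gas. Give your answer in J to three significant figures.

Constant volume ⇒ W = 0, so Q = ΔU = nCᵥΔT with Cᵥ = 3R/2 = 12.47 J/(mol·K).
At constant V, T₂/T₁ = P₂/P₁ ⇒ ΔT = T₁(P₂/P₁ − 1) = 626·(720/1150 − 1) = -234.1 K.
ΔU = (4.25)(12.47)(-234.1) = -12406 J.

Q ≈ -12400 J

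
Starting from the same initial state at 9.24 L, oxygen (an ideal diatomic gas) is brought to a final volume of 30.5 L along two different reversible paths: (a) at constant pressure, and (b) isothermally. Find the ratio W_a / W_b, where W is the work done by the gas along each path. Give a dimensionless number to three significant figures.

Path (a) isobaric: W = P₁(V₂ − V₁) → W_a/(P₁V₁) = 2.301.
Path (b) isothermal: W = P₁V₁ ln(V₂/V₁) → W_b/(P₁V₁) = 1.194.
W_a / W_b = 2.301 / 1.194 = 1.927.

W_a / W_b ≈ 1.93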